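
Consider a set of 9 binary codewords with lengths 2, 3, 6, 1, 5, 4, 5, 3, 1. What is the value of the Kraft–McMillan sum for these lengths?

With common denominator 2^6 = 64: Σ 2^(−ℓᵢ) = 16/64 + 8/64 + 1/64 + 32/64 + 2/64 + 4/64 + 2/64 + 8/64 + 32/64 = 105/64 = 1.640625.

1.640625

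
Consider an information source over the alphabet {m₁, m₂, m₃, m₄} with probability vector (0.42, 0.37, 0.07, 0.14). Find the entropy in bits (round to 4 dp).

1.7220 bits

H = −Σ pᵢ log₂ pᵢ.
−0.42·log₂(0.42) = 0.5256
−0.37·log₂(0.37) = 0.5307
−0.07·log₂(0.07) = 0.2686
−0.14·log₂(0.14) = 0.3971
Sum ≈ 1.7220 → 1.7220 bits.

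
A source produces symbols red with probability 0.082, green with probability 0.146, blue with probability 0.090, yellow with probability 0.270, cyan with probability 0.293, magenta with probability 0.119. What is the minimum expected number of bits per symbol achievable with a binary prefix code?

2.437 bits/symbol

Repeatedly combine the two least-probable nodes; the expected code length is the sum of the merged weights.
merge 41/500 + 9/100 → 43/250
merge 119/1000 + 73/500 → 53/200
merge 43/250 + 53/200 → 437/1000
merge 27/100 + 293/1000 → 563/1000
merge 437/1000 + 563/1000 → 1
L = 43/250 + 53/200 + 437/1000 + 563/1000 + 1 = 2437/1000 = 2.437 bits/symbol.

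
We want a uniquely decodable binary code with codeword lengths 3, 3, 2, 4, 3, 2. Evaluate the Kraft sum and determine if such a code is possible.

0.9375; yes

With common denominator 2^4 = 16: Σ 2^(−ℓᵢ) = 2/16 + 2/16 + 4/16 + 1/16 + 2/16 + 4/16 = 15/16 = 0.9375.
Kraft's inequality requires Σ ≤ 1; here Σ = 0.9375 ≤ 1, so such a prefix code exists.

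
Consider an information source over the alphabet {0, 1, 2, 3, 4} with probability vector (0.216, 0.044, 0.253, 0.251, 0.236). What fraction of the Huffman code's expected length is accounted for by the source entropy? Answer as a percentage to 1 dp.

96.0%

Entropy H = −Σ p log₂ p ≈ 2.1697 bits.
Huffman merges: 11/250+27/125→13/50; 59/250+251/1000→487/1000; 253/1000+13/50→513/1000; 487/1000+513/1000→1. L = 113/50 ≈ 2.2600.
Efficiency = H/L = 2.1697/2.2600 = 96.0%.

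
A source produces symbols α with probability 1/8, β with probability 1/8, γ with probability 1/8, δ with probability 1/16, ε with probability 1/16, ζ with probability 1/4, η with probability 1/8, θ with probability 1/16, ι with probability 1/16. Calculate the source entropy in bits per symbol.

3 bits

Each probability is a power of 1/2, so log₂(1/p) is an integer.
H = Σ p·log₂(1/p) = 1/8·3 + 1/8·3 + 1/8·3 + 1/16·4 + 1/16·4 + 1/4·2 + 1/8·3 + 1/16·4 + 1/16·4 = 3 bits.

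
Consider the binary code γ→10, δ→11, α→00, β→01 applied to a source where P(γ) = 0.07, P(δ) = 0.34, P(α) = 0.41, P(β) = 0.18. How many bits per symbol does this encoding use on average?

2 bits/symbol

L̄ = Σ pᵢ·ℓᵢ = 0.07·2 + 0.34·2 + 0.41·2 + 0.18·2 = 2 bits/symbol.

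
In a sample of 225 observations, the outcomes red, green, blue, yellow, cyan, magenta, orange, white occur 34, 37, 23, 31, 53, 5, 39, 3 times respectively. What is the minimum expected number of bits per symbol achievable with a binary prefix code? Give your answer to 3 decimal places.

2.764 bits/symbol

Probabilities are the counts divided by 225.
Repeatedly combine the two least-probable nodes; the expected code length is the sum of the merged weights.
merge 1/75 + 1/45 → 8/225
merge 8/225 + 23/225 → 31/225
merge 31/225 + 31/225 → 62/225
merge 34/225 + 37/225 → 71/225
merge 13/75 + 53/225 → 92/225
merge 62/225 + 71/225 → 133/225
merge 92/225 + 133/225 → 1
L = 8/225 + 31/225 + 62/225 + 71/225 + 92/225 + 133/225 + 1 = 622/225 ≈ 2.764 bits/symbol.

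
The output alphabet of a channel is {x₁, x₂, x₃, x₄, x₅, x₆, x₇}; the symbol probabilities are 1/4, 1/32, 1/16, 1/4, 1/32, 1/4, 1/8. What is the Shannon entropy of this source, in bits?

2.4375 bits

Each probability is a power of 1/2, so log₂(1/p) is an integer.
H = Σ p·log₂(1/p) = 1/4·2 + 1/32·5 + 1/16·4 + 1/4·2 + 1/32·5 + 1/4·2 + 1/8·3 = 2.4375 bits.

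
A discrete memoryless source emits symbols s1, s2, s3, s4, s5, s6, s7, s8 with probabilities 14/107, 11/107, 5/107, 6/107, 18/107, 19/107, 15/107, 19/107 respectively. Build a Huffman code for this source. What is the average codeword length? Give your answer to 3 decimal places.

2.925 bits/symbol

Repeatedly combine the two least-probable nodes; the expected code length is the sum of the merged weights.
merge 5/107 + 6/107 → 11/107
merge 11/107 + 11/107 → 22/107
merge 14/107 + 15/107 → 29/107
merge 18/107 + 19/107 → 37/107
merge 19/107 + 22/107 → 41/107
merge 29/107 + 37/107 → 66/107
merge 41/107 + 66/107 → 1
L = 11/107 + 22/107 + 29/107 + 37/107 + 41/107 + 66/107 + 1 = 313/107 ≈ 2.925 bits/symbol.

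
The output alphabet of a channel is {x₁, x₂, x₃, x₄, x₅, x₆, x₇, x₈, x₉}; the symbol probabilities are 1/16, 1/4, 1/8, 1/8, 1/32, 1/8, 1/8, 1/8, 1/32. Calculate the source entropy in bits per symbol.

Each probability is a power of 1/2, so log₂(1/p) is an integer.
H = Σ p·log₂(1/p) = 1/16·4 + 1/4·2 + 1/8·3 + 1/8·3 + 1/32·5 + 1/8·3 + 1/8·3 + 1/8·3 + 1/32·5 = 2.9375 bits.

2.9375 bits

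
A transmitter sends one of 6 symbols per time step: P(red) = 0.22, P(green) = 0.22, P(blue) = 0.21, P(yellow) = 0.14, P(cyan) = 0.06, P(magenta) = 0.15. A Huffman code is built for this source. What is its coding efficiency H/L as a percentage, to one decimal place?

97.5%

Entropy H = −Σ p log₂ p ≈ 2.4852 bits.
Huffman merges: 3/50+7/50→1/5; 3/20+1/5→7/20; 21/100+11/50→43/100; 11/50+7/20→57/100; 43/100+57/100→1. L = 51/20 ≈ 2.5500.
Efficiency = H/L = 2.4852/2.5500 = 97.5%.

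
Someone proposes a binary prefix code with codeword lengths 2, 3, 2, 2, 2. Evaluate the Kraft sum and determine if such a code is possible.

1.125; no

With common denominator 2^3 = 8: Σ 2^(−ℓᵢ) = 2/8 + 1/8 + 2/8 + 2/8 + 2/8 = 9/8 = 1.125.
Kraft's inequality requires Σ ≤ 1; here Σ = 1.125 > 1, so no such prefix code exists.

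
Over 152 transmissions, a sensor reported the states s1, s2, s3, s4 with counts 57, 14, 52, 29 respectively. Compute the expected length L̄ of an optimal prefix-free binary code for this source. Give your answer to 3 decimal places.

1.908 bits/symbol

Probabilities are the counts divided by 152.
Repeatedly combine the two least-probable nodes; the expected code length is the sum of the merged weights.
merge 7/76 + 29/152 → 43/152
merge 43/152 + 13/38 → 5/8
merge 3/8 + 5/8 → 1
L = 43/152 + 5/8 + 1 = 145/76 ≈ 1.908 bits/symbol.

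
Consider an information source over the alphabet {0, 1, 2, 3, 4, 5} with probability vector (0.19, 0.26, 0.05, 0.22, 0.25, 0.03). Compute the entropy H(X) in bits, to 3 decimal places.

2.309 bits

H = −Σ pᵢ log₂ pᵢ.
−0.19·log₂(0.19) = 0.4552
−0.26·log₂(0.26) = 0.5053
−0.05·log₂(0.05) = 0.2161
−0.22·log₂(0.22) = 0.4806
−0.25·log₂(0.25) = 0.5000
−0.03·log₂(0.03) = 0.1518
Sum ≈ 2.3090 → 2.309 bits.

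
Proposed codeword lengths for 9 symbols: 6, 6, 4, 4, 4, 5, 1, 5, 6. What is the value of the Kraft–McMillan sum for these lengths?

0.796875

With common denominator 2^6 = 64: Σ 2^(−ℓᵢ) = 1/64 + 1/64 + 4/64 + 4/64 + 4/64 + 2/64 + 32/64 + 2/64 + 1/64 = 51/64 = 0.796875.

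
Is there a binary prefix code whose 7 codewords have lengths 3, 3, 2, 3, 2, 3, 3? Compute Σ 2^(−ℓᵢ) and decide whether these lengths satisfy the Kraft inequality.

With common denominator 2^3 = 8: Σ 2^(−ℓᵢ) = 1/8 + 1/8 + 2/8 + 1/8 + 2/8 + 1/8 + 1/8 = 9/8 = 1.125.
Kraft's inequality requires Σ ≤ 1; here Σ = 1.125 > 1, so no such prefix code exists.

1.125; no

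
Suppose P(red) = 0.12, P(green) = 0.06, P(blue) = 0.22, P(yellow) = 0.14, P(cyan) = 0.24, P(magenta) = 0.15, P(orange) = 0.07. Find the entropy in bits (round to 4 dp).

H = −Σ pᵢ log₂ pᵢ.
−0.12·log₂(0.12) = 0.3671
−0.06·log₂(0.06) = 0.2435
−0.22·log₂(0.22) = 0.4806
−0.14·log₂(0.14) = 0.3971
−0.24·log₂(0.24) = 0.4941
−0.15·log₂(0.15) = 0.4105
−0.07·log₂(0.07) = 0.2686
Sum ≈ 2.6615 → 2.6615 bits.

2.6615 bits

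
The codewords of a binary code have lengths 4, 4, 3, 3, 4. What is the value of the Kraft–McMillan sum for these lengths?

With common denominator 2^4 = 16: Σ 2^(−ℓᵢ) = 1/16 + 1/16 + 2/16 + 2/16 + 1/16 = 7/16 = 0.4375.

0.4375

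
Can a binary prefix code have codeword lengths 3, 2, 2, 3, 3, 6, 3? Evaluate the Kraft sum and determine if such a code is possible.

With common denominator 2^6 = 64: Σ 2^(−ℓᵢ) = 8/64 + 16/64 + 16/64 + 8/64 + 8/64 + 1/64 + 8/64 = 65/64 = 1.015625.
Kraft's inequality requires Σ ≤ 1; here Σ = 1.015625 > 1, so no such prefix code exists.

1.015625; no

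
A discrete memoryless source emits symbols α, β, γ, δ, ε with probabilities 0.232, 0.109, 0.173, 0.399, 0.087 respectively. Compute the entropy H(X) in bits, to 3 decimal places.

H = −Σ pᵢ log₂ pᵢ.
−0.232·log₂(0.232) = 0.4890
−0.109·log₂(0.109) = 0.3485
−0.173·log₂(0.173) = 0.4379
−0.399·log₂(0.399) = 0.5289
−0.087·log₂(0.087) = 0.3065
Sum ≈ 2.1108 → 2.111 bits.

2.111 bits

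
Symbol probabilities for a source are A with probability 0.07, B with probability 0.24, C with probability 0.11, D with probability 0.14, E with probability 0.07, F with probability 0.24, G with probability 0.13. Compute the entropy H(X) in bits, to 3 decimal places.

2.655 bits

H = −Σ pᵢ log₂ pᵢ.
−0.07·log₂(0.07) = 0.2686
−0.24·log₂(0.24) = 0.4941
−0.11·log₂(0.11) = 0.3503
−0.14·log₂(0.14) = 0.3971
−0.07·log₂(0.07) = 0.2686
−0.24·log₂(0.24) = 0.4941
−0.13·log₂(0.13) = 0.3826
Sum ≈ 2.6554 → 2.655 bits.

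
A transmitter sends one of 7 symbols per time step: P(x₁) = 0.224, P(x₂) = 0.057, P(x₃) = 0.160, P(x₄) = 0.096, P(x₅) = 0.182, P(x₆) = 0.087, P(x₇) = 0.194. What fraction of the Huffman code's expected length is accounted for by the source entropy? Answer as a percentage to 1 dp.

Entropy H = −Σ p log₂ p ≈ 2.6795 bits.
Huffman merges: 57/1000+87/1000→18/125; 12/125+18/125→6/25; 4/25+91/500→171/500; 97/500+28/125→209/500; 6/25+171/500→291/500; 209/500+291/500→1. L = 1363/500 ≈ 2.7260.
Efficiency = H/L = 2.6795/2.7260 = 98.3%.

98.3%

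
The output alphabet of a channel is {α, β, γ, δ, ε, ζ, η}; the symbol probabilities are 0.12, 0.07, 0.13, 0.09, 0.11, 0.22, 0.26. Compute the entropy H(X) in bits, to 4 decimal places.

2.6671 bits

H = −Σ pᵢ log₂ pᵢ.
−0.12·log₂(0.12) = 0.3671
−0.07·log₂(0.07) = 0.2686
−0.13·log₂(0.13) = 0.3826
−0.09·log₂(0.09) = 0.3127
−0.11·log₂(0.11) = 0.3503
−0.22·log₂(0.22) = 0.4806
−0.26·log₂(0.26) = 0.5053
Sum ≈ 2.6671 → 2.6671 bits.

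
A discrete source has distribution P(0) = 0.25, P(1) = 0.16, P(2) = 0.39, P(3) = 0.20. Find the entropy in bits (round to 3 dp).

H = −Σ pᵢ log₂ pᵢ.
−0.25·log₂(0.25) = 0.5000
−0.16·log₂(0.16) = 0.4230
−0.39·log₂(0.39) = 0.5298
−0.20·log₂(0.20) = 0.4644
Sum ≈ 1.9172 → 1.917 bits.

1.917 bits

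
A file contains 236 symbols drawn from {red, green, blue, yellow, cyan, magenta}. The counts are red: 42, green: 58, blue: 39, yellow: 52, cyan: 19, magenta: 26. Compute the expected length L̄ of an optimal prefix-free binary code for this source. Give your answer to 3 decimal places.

2.534 bits/symbol

Probabilities are the counts divided by 236.
Repeatedly combine the two least-probable nodes; the expected code length is the sum of the merged weights.
merge 19/236 + 13/118 → 45/236
merge 39/236 + 21/118 → 81/236
merge 45/236 + 13/59 → 97/236
merge 29/118 + 81/236 → 139/236
merge 97/236 + 139/236 → 1
L = 45/236 + 81/236 + 97/236 + 139/236 + 1 = 299/118 ≈ 2.534 bits/symbol.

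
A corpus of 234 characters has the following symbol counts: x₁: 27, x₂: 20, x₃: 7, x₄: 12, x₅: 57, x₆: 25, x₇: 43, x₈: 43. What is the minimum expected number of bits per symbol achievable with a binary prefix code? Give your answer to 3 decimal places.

2.821 bits/symbol

Probabilities are the counts divided by 234.
Repeatedly combine the two least-probable nodes; the expected code length is the sum of the merged weights.
merge 7/234 + 2/39 → 19/234
merge 19/234 + 10/117 → 1/6
merge 25/234 + 3/26 → 2/9
merge 1/6 + 43/234 → 41/117
merge 43/234 + 2/9 → 95/234
merge 19/78 + 41/117 → 139/234
merge 95/234 + 139/234 → 1
L = 19/234 + 1/6 + 2/9 + 41/117 + 95/234 + 139/234 + 1 = 110/39 ≈ 2.821 bits/symbol.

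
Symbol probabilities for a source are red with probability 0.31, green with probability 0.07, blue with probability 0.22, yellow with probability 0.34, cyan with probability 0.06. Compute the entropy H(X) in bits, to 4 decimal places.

2.0456 bits

H = −Σ pᵢ log₂ pᵢ.
−0.31·log₂(0.31) = 0.5238
−0.07·log₂(0.07) = 0.2686
−0.22·log₂(0.22) = 0.4806
−0.34·log₂(0.34) = 0.5292
−0.06·log₂(0.06) = 0.2435
Sum ≈ 2.0456 → 2.0456 bits.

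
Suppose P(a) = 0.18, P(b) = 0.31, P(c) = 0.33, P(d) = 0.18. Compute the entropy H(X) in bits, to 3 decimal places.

H = −Σ pᵢ log₂ pᵢ.
−0.18·log₂(0.18) = 0.4453
−0.31·log₂(0.31) = 0.5238
−0.33·log₂(0.33) = 0.5278
−0.18·log₂(0.18) = 0.4453
Sum ≈ 1.9422 → 1.942 bits.

1.942 bits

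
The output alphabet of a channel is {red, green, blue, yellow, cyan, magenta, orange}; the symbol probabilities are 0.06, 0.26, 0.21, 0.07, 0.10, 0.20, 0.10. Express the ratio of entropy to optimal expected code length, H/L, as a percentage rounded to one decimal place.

98.5%

Entropy H = −Σ p log₂ p ≈ 2.6190 bits.
Huffman merges: 3/50+7/100→13/100; 1/10+1/10→1/5; 13/100+1/5→33/100; 1/5+21/100→41/100; 13/50+33/100→59/100; 41/100+59/100→1. L = 133/50 ≈ 2.6600.
Efficiency = H/L = 2.6190/2.6600 = 98.5%.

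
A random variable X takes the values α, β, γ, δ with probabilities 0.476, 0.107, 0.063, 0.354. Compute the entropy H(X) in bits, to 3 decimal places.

1.636 bits

H = −Σ pᵢ log₂ pᵢ.
−0.476·log₂(0.476) = 0.5098
−0.107·log₂(0.107) = 0.3450
−0.063·log₂(0.063) = 0.2513
−0.354·log₂(0.354) = 0.5304
Sum ≈ 1.6364 → 1.636 bits.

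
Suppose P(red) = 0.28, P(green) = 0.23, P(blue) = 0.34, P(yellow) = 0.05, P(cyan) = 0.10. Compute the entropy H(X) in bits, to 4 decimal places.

H = −Σ pᵢ log₂ pᵢ.
−0.28·log₂(0.28) = 0.5142
−0.23·log₂(0.23) = 0.4877
−0.34·log₂(0.34) = 0.5292
−0.05·log₂(0.05) = 0.2161
−0.10·log₂(0.10) = 0.3322
Sum ≈ 2.0794 → 2.0794 bits.

2.0794 bits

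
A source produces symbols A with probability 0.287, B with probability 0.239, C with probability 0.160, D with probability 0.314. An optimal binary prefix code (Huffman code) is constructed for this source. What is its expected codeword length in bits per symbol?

Repeatedly combine the two least-probable nodes; the expected code length is the sum of the merged weights.
merge 4/25 + 239/1000 → 399/1000
merge 287/1000 + 157/500 → 601/1000
merge 399/1000 + 601/1000 → 1
L = 399/1000 + 601/1000 + 1 = 2 bits/symbol.

2 bits/symbol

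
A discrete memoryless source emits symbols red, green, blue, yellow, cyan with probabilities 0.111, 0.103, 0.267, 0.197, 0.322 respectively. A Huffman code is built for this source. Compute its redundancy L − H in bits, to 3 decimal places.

0.027 bits

Entropy H = −Σ p log₂ p ≈ 2.1866 bits.
Huffman merges: 103/1000+111/1000→107/500; 197/1000+107/500→411/1000; 267/1000+161/500→589/1000; 411/1000+589/1000→1. L = 1107/500 ≈ 2.2140.
L − H = 2.2140 − 2.1866 = 0.027 bits.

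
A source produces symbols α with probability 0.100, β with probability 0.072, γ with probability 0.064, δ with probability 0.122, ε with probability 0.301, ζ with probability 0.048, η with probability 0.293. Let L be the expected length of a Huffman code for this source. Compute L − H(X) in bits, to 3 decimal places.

Entropy H = −Σ p log₂ p ≈ 2.4802 bits.
Huffman merges: 6/125+8/125→14/125; 9/125+1/10→43/250; 14/125+61/500→117/500; 43/250+117/500→203/500; 293/1000+301/1000→297/500; 203/500+297/500→1. L = 1259/500 ≈ 2.5180.
L − H = 2.5180 − 2.4802 = 0.038 bits.

0.038 bits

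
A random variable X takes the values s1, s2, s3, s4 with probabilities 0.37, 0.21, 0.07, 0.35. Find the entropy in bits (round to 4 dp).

H = −Σ pᵢ log₂ pᵢ.
−0.37·log₂(0.37) = 0.5307
−0.21·log₂(0.21) = 0.4728
−0.07·log₂(0.07) = 0.2686
−0.35·log₂(0.35) = 0.5301
Sum ≈ 1.8022 → 1.8022 bits.

1.8022 bits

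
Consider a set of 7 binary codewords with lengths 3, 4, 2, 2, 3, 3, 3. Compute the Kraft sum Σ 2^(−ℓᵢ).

With common denominator 2^4 = 16: Σ 2^(−ℓᵢ) = 2/16 + 1/16 + 4/16 + 4/16 + 2/16 + 2/16 + 2/16 = 17/16 = 1.0625.

1.0625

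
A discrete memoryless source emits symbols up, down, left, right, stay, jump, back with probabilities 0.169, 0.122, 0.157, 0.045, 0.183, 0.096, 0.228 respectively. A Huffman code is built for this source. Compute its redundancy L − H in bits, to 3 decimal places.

Entropy H = −Σ p log₂ p ≈ 2.6837 bits.
Huffman merges: 9/200+12/125→141/1000; 61/500+141/1000→263/1000; 157/1000+169/1000→163/500; 183/1000+57/250→411/1000; 263/1000+163/500→589/1000; 411/1000+589/1000→1. L = 273/100 ≈ 2.7300.
L − H = 2.7300 − 2.6837 = 0.046 bits.

0.046 bits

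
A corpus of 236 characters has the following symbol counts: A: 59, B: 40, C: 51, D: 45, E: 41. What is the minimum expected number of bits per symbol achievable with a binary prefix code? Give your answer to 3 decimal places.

2.343 bits/symbol

Probabilities are the counts divided by 236.
Repeatedly combine the two least-probable nodes; the expected code length is the sum of the merged weights.
merge 10/59 + 41/236 → 81/236
merge 45/236 + 51/236 → 24/59
merge 1/4 + 81/236 → 35/59
merge 24/59 + 35/59 → 1
L = 81/236 + 24/59 + 35/59 + 1 = 553/236 ≈ 2.343 bits/symbol.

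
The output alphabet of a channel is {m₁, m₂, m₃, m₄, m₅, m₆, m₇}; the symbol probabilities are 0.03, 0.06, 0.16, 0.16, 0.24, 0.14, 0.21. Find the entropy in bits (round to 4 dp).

2.6054 bits

H = −Σ pᵢ log₂ pᵢ.
−0.03·log₂(0.03) = 0.1518
−0.06·log₂(0.06) = 0.2435
−0.16·log₂(0.16) = 0.4230
−0.16·log₂(0.16) = 0.4230
−0.24·log₂(0.24) = 0.4941
−0.14·log₂(0.14) = 0.3971
−0.21·log₂(0.21) = 0.4728
Sum ≈ 2.6054 → 2.6054 bits.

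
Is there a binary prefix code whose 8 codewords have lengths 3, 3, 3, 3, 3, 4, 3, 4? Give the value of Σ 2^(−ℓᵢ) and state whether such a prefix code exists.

0.875; yes

With common denominator 2^4 = 16: Σ 2^(−ℓᵢ) = 2/16 + 2/16 + 2/16 + 2/16 + 2/16 + 1/16 + 2/16 + 1/16 = 14/16 = 0.875.
Kraft's inequality requires Σ ≤ 1; here Σ = 0.875 ≤ 1, so such a prefix code exists.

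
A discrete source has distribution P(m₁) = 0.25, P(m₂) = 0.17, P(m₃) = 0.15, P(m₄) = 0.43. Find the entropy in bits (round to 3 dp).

H = −Σ pᵢ log₂ pᵢ.
−0.25·log₂(0.25) = 0.5000
−0.17·log₂(0.17) = 0.4346
−0.15·log₂(0.15) = 0.4105
−0.43·log₂(0.43) = 0.5236
Sum ≈ 1.8687 → 1.869 bits.

1.869 bits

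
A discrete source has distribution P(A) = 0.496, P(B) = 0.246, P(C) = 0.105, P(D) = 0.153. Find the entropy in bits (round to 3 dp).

1.755 bits

H = −Σ pᵢ log₂ pᵢ.
−0.496·log₂(0.496) = 0.5017
−0.246·log₂(0.246) = 0.4977
−0.105·log₂(0.105) = 0.3414
−0.153·log₂(0.153) = 0.4144
Sum ≈ 1.7553 → 1.755 bits.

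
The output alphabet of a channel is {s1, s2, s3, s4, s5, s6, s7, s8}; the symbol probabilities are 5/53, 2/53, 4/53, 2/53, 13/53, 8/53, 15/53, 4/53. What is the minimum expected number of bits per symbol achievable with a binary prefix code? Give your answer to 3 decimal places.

Repeatedly combine the two least-probable nodes; the expected code length is the sum of the merged weights.
merge 2/53 + 2/53 → 4/53
merge 4/53 + 4/53 → 8/53
merge 4/53 + 5/53 → 9/53
merge 8/53 + 8/53 → 16/53
merge 9/53 + 13/53 → 22/53
merge 15/53 + 16/53 → 31/53
merge 22/53 + 31/53 → 1
L = 4/53 + 8/53 + 9/53 + 16/53 + 22/53 + 31/53 + 1 = 143/53 ≈ 2.698 bits/symbol.

2.698 bits/symbol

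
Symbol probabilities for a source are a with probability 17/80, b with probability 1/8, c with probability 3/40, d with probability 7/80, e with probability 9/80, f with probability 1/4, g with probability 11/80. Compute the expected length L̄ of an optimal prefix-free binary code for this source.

2.7 bits/symbol

Repeatedly combine the two least-probable nodes; the expected code length is the sum of the merged weights.
merge 3/40 + 7/80 → 13/80
merge 9/80 + 1/8 → 19/80
merge 11/80 + 13/80 → 3/10
merge 17/80 + 19/80 → 9/20
merge 1/4 + 3/10 → 11/20
merge 9/20 + 11/20 → 1
L = 13/80 + 19/80 + 3/10 + 9/20 + 11/20 + 1 = 27/10 = 2.7 bits/symbol.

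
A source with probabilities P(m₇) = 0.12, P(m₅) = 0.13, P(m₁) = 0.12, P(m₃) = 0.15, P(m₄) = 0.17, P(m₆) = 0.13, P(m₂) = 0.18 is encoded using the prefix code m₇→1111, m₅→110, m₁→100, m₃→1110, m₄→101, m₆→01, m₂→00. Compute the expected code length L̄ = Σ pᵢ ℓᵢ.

L̄ = Σ pᵢ·ℓᵢ = 0.12·4 + 0.13·3 + 0.12·3 + 0.15·4 + 0.17·3 + 0.13·2 + 0.18·2 = 2.96 bits/symbol.

2.96 bits/symbol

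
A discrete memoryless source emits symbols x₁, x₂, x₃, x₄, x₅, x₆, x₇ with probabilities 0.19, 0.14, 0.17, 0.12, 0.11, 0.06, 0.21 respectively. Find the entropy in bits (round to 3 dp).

2.721 bits

H = −Σ pᵢ log₂ pᵢ.
−0.19·log₂(0.19) = 0.4552
−0.14·log₂(0.14) = 0.3971
−0.17·log₂(0.17) = 0.4346
−0.12·log₂(0.12) = 0.3671
−0.11·log₂(0.11) = 0.3503
−0.06·log₂(0.06) = 0.2435
−0.21·log₂(0.21) = 0.4728
Sum ≈ 2.7206 → 2.721 bits.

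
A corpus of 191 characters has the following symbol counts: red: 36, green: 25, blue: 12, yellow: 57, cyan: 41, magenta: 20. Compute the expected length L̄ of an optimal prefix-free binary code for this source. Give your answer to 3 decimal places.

2.466 bits/symbol

Probabilities are the counts divided by 191.
Repeatedly combine the two least-probable nodes; the expected code length is the sum of the merged weights.
merge 12/191 + 20/191 → 32/191
merge 25/191 + 32/191 → 57/191
merge 36/191 + 41/191 → 77/191
merge 57/191 + 57/191 → 114/191
merge 77/191 + 114/191 → 1
L = 32/191 + 57/191 + 77/191 + 114/191 + 1 = 471/191 ≈ 2.466 bits/symbol.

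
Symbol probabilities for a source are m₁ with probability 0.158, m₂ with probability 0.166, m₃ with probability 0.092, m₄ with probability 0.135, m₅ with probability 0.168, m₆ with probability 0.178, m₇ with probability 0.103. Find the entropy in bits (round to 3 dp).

H = −Σ pᵢ log₂ pᵢ.
−0.158·log₂(0.158) = 0.4206
−0.166·log₂(0.166) = 0.4301
−0.092·log₂(0.092) = 0.3167
−0.135·log₂(0.135) = 0.3900
−0.168·log₂(0.168) = 0.4323
−0.178·log₂(0.178) = 0.4432
−0.103·log₂(0.103) = 0.3378
Sum ≈ 2.7707 → 2.771 bits.

2.771 bits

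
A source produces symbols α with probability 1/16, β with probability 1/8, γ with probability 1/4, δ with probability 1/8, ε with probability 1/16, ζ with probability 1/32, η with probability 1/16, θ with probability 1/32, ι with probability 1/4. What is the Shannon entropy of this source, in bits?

Each probability is a power of 1/2, so log₂(1/p) is an integer.
H = Σ p·log₂(1/p) = 1/16·4 + 1/8·3 + 1/4·2 + 1/8·3 + 1/16·4 + 1/32·5 + 1/16·4 + 1/32·5 + 1/4·2 = 2.8125 bits.

2.8125 bits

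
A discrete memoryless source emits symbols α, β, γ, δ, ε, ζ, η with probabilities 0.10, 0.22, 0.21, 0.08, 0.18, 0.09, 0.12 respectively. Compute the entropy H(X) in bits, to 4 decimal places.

H = −Σ pᵢ log₂ pᵢ.
−0.10·log₂(0.10) = 0.3322
−0.22·log₂(0.22) = 0.4806
−0.21·log₂(0.21) = 0.4728
−0.08·log₂(0.08) = 0.2915
−0.18·log₂(0.18) = 0.4453
−0.09·log₂(0.09) = 0.3127
−0.12·log₂(0.12) = 0.3671
Sum ≈ 2.7021 → 2.7021 bits.

2.7021 bits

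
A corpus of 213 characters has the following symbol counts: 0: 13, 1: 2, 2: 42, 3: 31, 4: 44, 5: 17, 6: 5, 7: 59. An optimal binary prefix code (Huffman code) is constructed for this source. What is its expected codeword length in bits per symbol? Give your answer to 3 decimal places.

2.620 bits/symbol

Probabilities are the counts divided by 213.
Repeatedly combine the two least-probable nodes; the expected code length is the sum of the merged weights.
merge 2/213 + 5/213 → 7/213
merge 7/213 + 13/213 → 20/213
merge 17/213 + 20/213 → 37/213
merge 31/213 + 37/213 → 68/213
merge 14/71 + 44/213 → 86/213
merge 59/213 + 68/213 → 127/213
merge 86/213 + 127/213 → 1
L = 7/213 + 20/213 + 37/213 + 68/213 + 86/213 + 127/213 + 1 = 186/71 ≈ 2.620 bits/symbol.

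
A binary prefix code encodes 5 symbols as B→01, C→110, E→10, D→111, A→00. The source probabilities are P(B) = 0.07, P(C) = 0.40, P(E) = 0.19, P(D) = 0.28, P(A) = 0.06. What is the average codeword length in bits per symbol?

2.68 bits/symbol

L̄ = Σ pᵢ·ℓᵢ = 0.07·2 + 0.40·3 + 0.19·2 + 0.28·3 + 0.06·2 = 2.68 bits/symbol.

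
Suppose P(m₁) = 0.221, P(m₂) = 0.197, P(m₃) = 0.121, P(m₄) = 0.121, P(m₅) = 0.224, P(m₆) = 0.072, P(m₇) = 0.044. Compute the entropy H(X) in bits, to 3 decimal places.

H = −Σ pᵢ log₂ pᵢ.
−0.221·log₂(0.221) = 0.4813
−0.197·log₂(0.197) = 0.4617
−0.121·log₂(0.121) = 0.3687
−0.121·log₂(0.121) = 0.3687
−0.224·log₂(0.224) = 0.4835
−0.072·log₂(0.072) = 0.2733
−0.044·log₂(0.044) = 0.1983
Sum ≈ 2.6355 → 2.635 bits.

2.635 bits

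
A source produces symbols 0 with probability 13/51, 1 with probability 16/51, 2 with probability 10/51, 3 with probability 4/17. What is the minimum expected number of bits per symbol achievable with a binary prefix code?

Repeatedly combine the two least-probable nodes; the expected code length is the sum of the merged weights.
merge 10/51 + 4/17 → 22/51
merge 13/51 + 16/51 → 29/51
merge 22/51 + 29/51 → 1
L = 22/51 + 29/51 + 1 = 2 bits/symbol.

2 bits/symbol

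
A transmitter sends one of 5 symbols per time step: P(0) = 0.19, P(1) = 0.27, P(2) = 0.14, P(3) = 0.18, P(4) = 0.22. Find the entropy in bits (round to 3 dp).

H = −Σ pᵢ log₂ pᵢ.
−0.19·log₂(0.19) = 0.4552
−0.27·log₂(0.27) = 0.5100
−0.14·log₂(0.14) = 0.3971
−0.18·log₂(0.18) = 0.4453
−0.22·log₂(0.22) = 0.4806
Sum ≈ 2.2882 → 2.288 bits.

2.288 bits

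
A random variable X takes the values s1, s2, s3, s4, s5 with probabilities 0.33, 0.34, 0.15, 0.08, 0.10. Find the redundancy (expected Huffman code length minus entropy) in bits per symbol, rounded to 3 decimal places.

0.079 bits

Entropy H = −Σ p log₂ p ≈ 2.0912 bits.
Huffman merges: 2/25+1/10→9/50; 3/20+9/50→33/100; 33/100+33/100→33/50; 17/50+33/50→1. L = 217/100 ≈ 2.1700.
L − H = 2.1700 − 2.0912 = 0.079 bits.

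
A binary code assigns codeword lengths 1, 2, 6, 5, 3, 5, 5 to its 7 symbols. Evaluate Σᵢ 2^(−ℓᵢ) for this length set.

With common denominator 2^6 = 64: Σ 2^(−ℓᵢ) = 32/64 + 16/64 + 1/64 + 2/64 + 8/64 + 2/64 + 2/64 = 63/64 = 0.984375.

0.984375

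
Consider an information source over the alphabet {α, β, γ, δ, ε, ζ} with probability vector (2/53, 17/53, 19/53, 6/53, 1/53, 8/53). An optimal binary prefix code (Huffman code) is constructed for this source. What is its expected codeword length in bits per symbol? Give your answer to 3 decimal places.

Repeatedly combine the two least-probable nodes; the expected code length is the sum of the merged weights.
merge 1/53 + 2/53 → 3/53
merge 3/53 + 6/53 → 9/53
merge 8/53 + 9/53 → 17/53
merge 17/53 + 17/53 → 34/53
merge 19/53 + 34/53 → 1
L = 3/53 + 9/53 + 17/53 + 34/53 + 1 = 116/53 ≈ 2.189 bits/symbol.

2.189 bits/symbol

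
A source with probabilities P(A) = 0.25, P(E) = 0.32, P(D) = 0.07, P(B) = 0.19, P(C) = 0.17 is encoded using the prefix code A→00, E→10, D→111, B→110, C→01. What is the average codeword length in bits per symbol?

2.26 bits/symbol

L̄ = Σ pᵢ·ℓᵢ = 0.25·2 + 0.32·2 + 0.07·3 + 0.19·3 + 0.17·2 = 2.26 bits/symbol.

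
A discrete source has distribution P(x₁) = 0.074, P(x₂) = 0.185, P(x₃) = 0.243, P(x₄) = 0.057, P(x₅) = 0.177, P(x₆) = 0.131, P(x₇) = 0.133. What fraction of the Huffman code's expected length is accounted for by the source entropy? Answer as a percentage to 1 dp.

Entropy H = −Σ p log₂ p ≈ 2.6733 bits.
Huffman merges: 57/1000+37/500→131/1000; 131/1000+131/1000→131/500; 133/1000+177/1000→31/100; 37/200+243/1000→107/250; 131/500+31/100→143/250; 107/250+143/250→1. L = 2703/1000 ≈ 2.7030.
Efficiency = H/L = 2.6733/2.7030 = 98.9%.

98.9%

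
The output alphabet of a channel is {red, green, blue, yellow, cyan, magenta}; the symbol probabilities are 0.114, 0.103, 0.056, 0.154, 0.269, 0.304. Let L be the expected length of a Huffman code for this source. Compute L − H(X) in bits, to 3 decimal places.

0.052 bits

Entropy H = −Σ p log₂ p ≈ 2.3752 bits.
Huffman merges: 7/125+103/1000→159/1000; 57/500+77/500→67/250; 159/1000+67/250→427/1000; 269/1000+38/125→573/1000; 427/1000+573/1000→1. L = 2427/1000 ≈ 2.4270.
L − H = 2.4270 − 2.3752 = 0.052 bits.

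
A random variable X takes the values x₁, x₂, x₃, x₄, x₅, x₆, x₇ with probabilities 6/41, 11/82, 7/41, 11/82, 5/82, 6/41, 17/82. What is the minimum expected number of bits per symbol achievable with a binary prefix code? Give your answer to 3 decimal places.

Repeatedly combine the two least-probable nodes; the expected code length is the sum of the merged weights.
merge 5/82 + 11/82 → 8/41
merge 11/82 + 6/41 → 23/82
merge 6/41 + 7/41 → 13/41
merge 8/41 + 17/82 → 33/82
merge 23/82 + 13/41 → 49/82
merge 33/82 + 49/82 → 1
L = 8/41 + 23/82 + 13/41 + 33/82 + 49/82 + 1 = 229/82 ≈ 2.793 bits/symbol.

2.793 bits/symbol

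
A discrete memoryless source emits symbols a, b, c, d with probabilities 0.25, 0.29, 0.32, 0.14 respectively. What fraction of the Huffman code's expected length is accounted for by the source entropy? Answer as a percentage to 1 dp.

Entropy H = −Σ p log₂ p ≈ 1.9410 bits.
Huffman merges: 7/50+1/4→39/100; 29/100+8/25→61/100; 39/100+61/100→1. L = 2 ≈ 2.0000.
Efficiency = H/L = 1.9410/2.0000 = 97.1%.

97.1%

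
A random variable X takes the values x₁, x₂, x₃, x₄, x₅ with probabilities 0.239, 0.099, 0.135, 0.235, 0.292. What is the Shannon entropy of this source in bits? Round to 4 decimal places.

H = −Σ pᵢ log₂ pᵢ.
−0.239·log₂(0.239) = 0.4935
−0.099·log₂(0.099) = 0.3303
−0.135·log₂(0.135) = 0.3900
−0.235·log₂(0.235) = 0.4910
−0.292·log₂(0.292) = 0.5186
Sum ≈ 2.2234 → 2.2234 bits.

2.2234 bits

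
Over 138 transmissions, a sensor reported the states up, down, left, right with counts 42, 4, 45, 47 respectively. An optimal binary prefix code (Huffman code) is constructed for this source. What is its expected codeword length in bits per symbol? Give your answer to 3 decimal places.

1.993 bits/symbol

Probabilities are the counts divided by 138.
Repeatedly combine the two least-probable nodes; the expected code length is the sum of the merged weights.
merge 2/69 + 7/23 → 1/3
merge 15/46 + 1/3 → 91/138
merge 47/138 + 91/138 → 1
L = 1/3 + 91/138 + 1 = 275/138 ≈ 1.993 bits/symbol.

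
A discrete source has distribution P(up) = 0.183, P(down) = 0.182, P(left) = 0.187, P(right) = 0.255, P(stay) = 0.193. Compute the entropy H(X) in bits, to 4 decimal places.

2.3088 bits

H = −Σ pᵢ log₂ pᵢ.
−0.183·log₂(0.183) = 0.4484
−0.182·log₂(0.182) = 0.4474
−0.187·log₂(0.187) = 0.4523
−0.255·log₂(0.255) = 0.5027
−0.193·log₂(0.193) = 0.4581
Sum ≈ 2.3088 → 2.3088 bits.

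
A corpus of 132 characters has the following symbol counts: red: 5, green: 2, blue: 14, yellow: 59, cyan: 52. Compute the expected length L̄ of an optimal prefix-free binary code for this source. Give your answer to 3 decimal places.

1.765 bits/symbol

Probabilities are the counts divided by 132.
Repeatedly combine the two least-probable nodes; the expected code length is the sum of the merged weights.
merge 1/66 + 5/132 → 7/132
merge 7/132 + 7/66 → 7/44
merge 7/44 + 13/33 → 73/132
merge 59/132 + 73/132 → 1
L = 7/132 + 7/44 + 73/132 + 1 = 233/132 ≈ 1.765 bits/symbol.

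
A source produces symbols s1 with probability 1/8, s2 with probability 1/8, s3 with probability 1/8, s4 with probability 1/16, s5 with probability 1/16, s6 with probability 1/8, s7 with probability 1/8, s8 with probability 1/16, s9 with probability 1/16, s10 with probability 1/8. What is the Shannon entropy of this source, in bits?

Each probability is a power of 1/2, so log₂(1/p) is an integer.
H = Σ p·log₂(1/p) = 1/8·3 + 1/8·3 + 1/8·3 + 1/16·4 + 1/16·4 + 1/8·3 + 1/8·3 + 1/16·4 + 1/16·4 + 1/8·3 = 3.25 bits.

3.25 bits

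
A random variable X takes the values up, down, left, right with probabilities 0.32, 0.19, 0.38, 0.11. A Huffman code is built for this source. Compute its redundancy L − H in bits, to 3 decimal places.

0.058 bits

Entropy H = −Σ p log₂ p ≈ 1.8620 bits.
Huffman merges: 11/100+19/100→3/10; 3/10+8/25→31/50; 19/50+31/50→1. L = 48/25 ≈ 1.9200.
L − H = 1.9200 − 1.8620 = 0.058 bits.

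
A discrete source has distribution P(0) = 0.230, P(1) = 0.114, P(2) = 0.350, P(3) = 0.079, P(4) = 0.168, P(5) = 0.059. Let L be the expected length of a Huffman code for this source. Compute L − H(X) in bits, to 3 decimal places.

Entropy H = −Σ p log₂ p ≈ 2.3375 bits.
Huffman merges: 59/1000+79/1000→69/500; 57/500+69/500→63/250; 21/125+23/100→199/500; 63/250+7/20→301/500; 199/500+301/500→1. L = 239/100 ≈ 2.3900.
L − H = 2.3900 − 2.3375 = 0.053 bits.

0.053 bits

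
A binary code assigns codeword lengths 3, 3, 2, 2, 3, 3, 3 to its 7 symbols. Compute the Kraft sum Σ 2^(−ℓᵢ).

With common denominator 2^3 = 8: Σ 2^(−ℓᵢ) = 1/8 + 1/8 + 2/8 + 2/8 + 1/8 + 1/8 + 1/8 = 9/8 = 1.125.

1.125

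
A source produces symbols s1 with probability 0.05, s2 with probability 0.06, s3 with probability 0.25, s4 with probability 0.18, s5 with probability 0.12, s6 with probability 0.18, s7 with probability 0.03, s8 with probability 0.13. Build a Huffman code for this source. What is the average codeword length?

Repeatedly combine the two least-probable nodes; the expected code length is the sum of the merged weights.
merge 3/100 + 1/20 → 2/25
merge 3/50 + 2/25 → 7/50
merge 3/25 + 13/100 → 1/4
merge 7/50 + 9/50 → 8/25
merge 9/50 + 1/4 → 43/100
merge 1/4 + 8/25 → 57/100
merge 43/100 + 57/100 → 1
L = 2/25 + 7/50 + 1/4 + 8/25 + 43/100 + 57/100 + 1 = 279/100 = 2.79 bits/symbol.

2.79 bits/symbol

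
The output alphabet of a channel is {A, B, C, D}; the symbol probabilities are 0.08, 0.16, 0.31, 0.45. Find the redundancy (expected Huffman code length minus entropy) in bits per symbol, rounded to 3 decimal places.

0.033 bits

Entropy H = −Σ p log₂ p ≈ 1.7567 bits.
Huffman merges: 2/25+4/25→6/25; 6/25+31/100→11/20; 9/20+11/20→1. L = 179/100 ≈ 1.7900.
L − H = 1.7900 − 1.7567 = 0.033 bits.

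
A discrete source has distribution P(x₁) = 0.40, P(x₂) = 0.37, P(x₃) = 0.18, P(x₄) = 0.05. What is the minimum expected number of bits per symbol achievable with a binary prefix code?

Repeatedly combine the two least-probable nodes; the expected code length is the sum of the merged weights.
merge 1/20 + 9/50 → 23/100
merge 23/100 + 37/100 → 3/5
merge 2/5 + 3/5 → 1
L = 23/100 + 3/5 + 1 = 183/100 = 1.83 bits/symbol.

1.83 bits/symbol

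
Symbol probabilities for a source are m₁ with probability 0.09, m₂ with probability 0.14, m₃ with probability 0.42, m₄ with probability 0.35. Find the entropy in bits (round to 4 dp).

1.7655 bits

H = −Σ pᵢ log₂ pᵢ.
−0.09·log₂(0.09) = 0.3127
−0.14·log₂(0.14) = 0.3971
−0.42·log₂(0.42) = 0.5256
−0.35·log₂(0.35) = 0.5301
Sum ≈ 1.7655 → 1.7655 bits.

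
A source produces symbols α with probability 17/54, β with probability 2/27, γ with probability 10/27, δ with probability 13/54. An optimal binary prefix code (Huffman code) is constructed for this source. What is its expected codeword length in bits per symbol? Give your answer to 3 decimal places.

1.944 bits/symbol

Repeatedly combine the two least-probable nodes; the expected code length is the sum of the merged weights.
merge 2/27 + 13/54 → 17/54
merge 17/54 + 17/54 → 17/27
merge 10/27 + 17/27 → 1
L = 17/54 + 17/27 + 1 = 35/18 ≈ 1.944 bits/symbol.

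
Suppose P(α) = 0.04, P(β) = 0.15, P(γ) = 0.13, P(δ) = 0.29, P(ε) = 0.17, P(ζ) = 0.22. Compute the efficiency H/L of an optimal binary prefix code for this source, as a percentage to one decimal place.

96.9%

Entropy H = −Σ p log₂ p ≈ 2.4120 bits.
Huffman merges: 1/25+13/100→17/100; 3/20+17/100→8/25; 17/100+11/50→39/100; 29/100+8/25→61/100; 39/100+61/100→1. L = 249/100 ≈ 2.4900.
Efficiency = H/L = 2.4120/2.4900 = 96.9%.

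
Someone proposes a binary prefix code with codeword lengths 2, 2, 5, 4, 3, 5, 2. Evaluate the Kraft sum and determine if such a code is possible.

With common denominator 2^5 = 32: Σ 2^(−ℓᵢ) = 8/32 + 8/32 + 1/32 + 2/32 + 4/32 + 1/32 + 8/32 = 32/32 = 1.
Kraft's inequality requires Σ ≤ 1; here Σ = 1 ≤ 1, so such a prefix code exists.

1; yes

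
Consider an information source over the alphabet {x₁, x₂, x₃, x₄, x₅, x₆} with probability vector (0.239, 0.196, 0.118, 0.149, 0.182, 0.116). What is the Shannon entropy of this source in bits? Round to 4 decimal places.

H = −Σ pᵢ log₂ pᵢ.
−0.239·log₂(0.239) = 0.4935
−0.196·log₂(0.196) = 0.4608
−0.118·log₂(0.118) = 0.3638
−0.149·log₂(0.149) = 0.4092
−0.182·log₂(0.182) = 0.4474
−0.116·log₂(0.116) = 0.3605
Sum ≈ 2.5352 → 2.5352 bits.

2.5352 bits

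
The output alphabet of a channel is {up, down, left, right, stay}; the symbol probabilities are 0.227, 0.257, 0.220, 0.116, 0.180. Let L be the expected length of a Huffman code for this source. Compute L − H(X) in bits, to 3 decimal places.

0.020 bits

Entropy H = −Σ p log₂ p ≈ 2.2758 bits.
Huffman merges: 29/250+9/50→37/125; 11/50+227/1000→447/1000; 257/1000+37/125→553/1000; 447/1000+553/1000→1. L = 287/125 ≈ 2.2960.
L − H = 2.2960 − 2.2758 = 0.020 bits.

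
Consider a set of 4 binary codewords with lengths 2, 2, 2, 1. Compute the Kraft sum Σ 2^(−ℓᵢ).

1.25

With common denominator 2^2 = 4: Σ 2^(−ℓᵢ) = 1/4 + 1/4 + 1/4 + 2/4 = 5/4 = 1.25.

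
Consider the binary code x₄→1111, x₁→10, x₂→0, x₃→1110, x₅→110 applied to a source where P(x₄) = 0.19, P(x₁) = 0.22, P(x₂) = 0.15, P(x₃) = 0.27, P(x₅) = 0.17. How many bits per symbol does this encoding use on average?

L̄ = Σ pᵢ·ℓᵢ = 0.19·4 + 0.22·2 + 0.15·1 + 0.27·4 + 0.17·3 = 2.94 bits/symbol.

2.94 bits/symbol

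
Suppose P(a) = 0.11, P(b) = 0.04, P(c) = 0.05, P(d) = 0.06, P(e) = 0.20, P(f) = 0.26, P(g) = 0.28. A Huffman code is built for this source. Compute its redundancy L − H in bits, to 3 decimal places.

0.020 bits

Entropy H = −Σ p log₂ p ≈ 2.4796 bits.
Huffman merges: 1/25+1/20→9/100; 3/50+9/100→3/20; 11/100+3/20→13/50; 1/5+13/50→23/50; 13/50+7/25→27/50; 23/50+27/50→1. L = 5/2 ≈ 2.5000.
L − H = 2.5000 − 2.4796 = 0.020 bits.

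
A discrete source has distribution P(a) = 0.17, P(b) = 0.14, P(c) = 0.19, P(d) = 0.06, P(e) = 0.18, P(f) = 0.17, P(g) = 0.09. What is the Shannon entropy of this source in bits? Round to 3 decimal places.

H = −Σ pᵢ log₂ pᵢ.
−0.17·log₂(0.17) = 0.4346
−0.14·log₂(0.14) = 0.3971
−0.19·log₂(0.19) = 0.4552
−0.06·log₂(0.06) = 0.2435
−0.18·log₂(0.18) = 0.4453
−0.17·log₂(0.17) = 0.4346
−0.09·log₂(0.09) = 0.3127
Sum ≈ 2.7230 → 2.723 bits.

2.723 bits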